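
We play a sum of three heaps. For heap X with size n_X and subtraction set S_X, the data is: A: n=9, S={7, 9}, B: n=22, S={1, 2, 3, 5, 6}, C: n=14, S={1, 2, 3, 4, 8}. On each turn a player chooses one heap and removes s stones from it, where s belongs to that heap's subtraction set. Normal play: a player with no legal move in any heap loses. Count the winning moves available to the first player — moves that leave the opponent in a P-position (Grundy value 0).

1

Heap A, S = {7, 9}:
n : 0 1 2 3 4 5 6 7 8 9
G : 0 0 0 0 0 0 0 1 1 1
G_A(9) = 1.
Heap B, S = {1, 2, 3, 5, 6}:
n :  0  1  2  3  4  5  6  7  8  9 10 11 12 13 14 15 16 17 18 19 20 21 22
G :  0  1  2  3  0  1  2  3  0  1  2  3  0  1  2  3  0  1  2  3  0  1  2
G_B(22) = 2.
Heap C, S = {1, 2, 3, 4, 8}:
G(0) = 0
G(1) = mex{0} = 1
G(2) = mex{1,0} = 2
G(3) = mex{2,1,0} = 3
G(4) = mex{3,2,1,0} = 4
G(5) = mex{4,3,2,1} = 0
G(6) = mex{0,4,3,2} = 1
G(7) = mex{1,0,4,3} = 2
G(8) = mex{2,1,0,4,0} = 3
G(9) = mex{3,2,1,0,1} = 4
G(10) = mex{4,3,2,1,2} = 0
G(11) = mex{0,4,3,2,3} = 1
G(12) = mex{1,0,4,3,4} = 2
G(13) = mex{2,1,0,4,0} = 3
G(14) = mex{3,2,1,0,1} = 4
G_C(14) = 4.
Combined Grundy value = 1 ⊕ 2 ⊕ 4 = 7.
A winning move leaves total XOR = 0, i.e. changes one component's Grundy value g to g ⊕ X where X is the current total.
Heap A: need g' = 1⊕7 = 6. Options: 9−7→G=0, 9−9→G=0. Hits: 0.
Heap B: need g' = 2⊕7 = 5. Options: 22−1→G=1, 22−2→G=0, 22−3→G=3, 22−5→G=1, 22−6→G=0. Hits: 0.
Heap C: need g' = 4⊕7 = 3. Options: 14−1→G=3, 14−2→G=2, 14−3→G=1, 14−4→G=0, 14−8→G=1. Hits: 1.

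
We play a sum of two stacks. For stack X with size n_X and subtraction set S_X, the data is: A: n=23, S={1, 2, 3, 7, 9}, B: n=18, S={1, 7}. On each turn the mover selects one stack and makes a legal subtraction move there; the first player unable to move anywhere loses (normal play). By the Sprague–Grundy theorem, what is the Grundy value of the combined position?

Stack A, S = {1, 2, 3, 7, 9}:
n :  0  1  2  3  4  5  6  7  8  9 10 11 12 13 14 15 16 17 18 19 20 21 22 23
G :  0  1  2  3  0  1  2  3  0  1  2  3  0  1  2  3  0  1  2  3  0  1  2  3
G_A(23) = 3.
Stack B, S = {1, 7}:
n :  0  1  2  3  4  5  6  7  8  9 10 11 12 13 14 15 16 17 18
G :  0  1  0  1  0  1  0  1  0  1  0  1  0  1  0  1  0  1  0
G_B(18) = 0.
Combined Grundy value = 3 ⊕ 0 = 3.

3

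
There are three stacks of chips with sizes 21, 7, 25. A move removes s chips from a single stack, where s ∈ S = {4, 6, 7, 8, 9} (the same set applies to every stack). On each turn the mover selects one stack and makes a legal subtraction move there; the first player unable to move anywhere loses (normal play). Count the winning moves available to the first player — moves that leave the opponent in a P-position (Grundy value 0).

0

All stacks use S = {4, 6, 7, 8, 9}:
n :  0  1  2  3  4  5  6  7  8  9 10 11 12 13 14 15 16 17 18 19 20 21 22 23 24 25
G :  0  0  0  0  1  1  1  1  2  2  2  2  3  0  0  0  0  1  1  1  1  2  2  2  2  3
Stack A: G(21) = 2.
Stack B: G(7) = 1.
Stack C: G(25) = 3.
Combined Grundy value = 2 ⊕ 1 ⊕ 3 = 0.
A winning move leaves total XOR = 0, i.e. changes one component's Grundy value g to g ⊕ X where X is the current total.
Stack A: target g' = 2⊕0 = 2, but every legal move changes the Grundy value (mex property), so 0 moves.
Stack B: target g' = 1⊕0 = 1, but every legal move changes the Grundy value (mex property), so 0 moves.
Stack C: target g' = 3⊕0 = 3, but every legal move changes the Grundy value (mex property), so 0 moves.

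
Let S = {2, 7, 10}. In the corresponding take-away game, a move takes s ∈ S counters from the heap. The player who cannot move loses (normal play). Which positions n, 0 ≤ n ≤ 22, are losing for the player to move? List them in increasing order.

G(0) = 0
G(1) = mex{} = 0
G(2) = mex{0} = 1
G(3) = mex{0} = 1
G(4) = mex{1} = 0
G(5) = mex{1} = 0
G(6) = mex{0} = 1
G(7) = mex{0,0} = 1
G(8) = mex{1,0} = 2
G(9) = mex{1,1} = 0
G(10) = mex{2,1,0} = 3
G(11) = mex{0,0,0} = 1
G(12) = mex{3,0,1} = 2
G(13) = mex{1,1,1} = 0
G(14) = mex{2,1,0} = 3
G(15) = mex{0,2,0} = 1
G(16) = mex{3,0,1} = 2
G(17) = mex{1,3,1} = 0
G(18) = mex{2,1,2} = 0
G(19) = mex{0,2,0} = 1
G(20) = mex{0,0,3} = 1
G(21) = mex{1,3,1} = 0
G(22) = mex{1,1,2} = 0
P-positions are exactly the n with G(n) = 0.

0, 1, 4, 5, 9, 13, 17, 18, 21, 22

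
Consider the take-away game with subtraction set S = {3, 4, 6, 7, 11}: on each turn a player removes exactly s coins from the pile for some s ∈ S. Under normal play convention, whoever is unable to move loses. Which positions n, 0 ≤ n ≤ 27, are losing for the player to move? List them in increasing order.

G(0) = 0
G(1) = mex{} = 0
G(2) = mex{} = 0
G(3) = mex{0} = 1
G(4) = mex{0,0} = 1
G(5) = mex{0,0} = 1
G(6) = mex{1,0,0} = 2
G(7) = mex{1,1,0,0} = 2
G(8) = mex{1,1,0,0} = 2
G(9) = mex{2,1,1,0} = 3
G(10) = mex{2,2,1,1} = 0
G(11) = mex{2,2,1,1,0} = 3
G(12) = mex{3,2,2,1,0} = 4
G(13) = mex{0,3,2,2,0} = 1
G(14) = mex{3,0,2,2,1} = 4
G(15) = mex{4,3,3,2,1} = 0
G(16) = mex{1,4,0,3,1} = 2
G(17) = mex{4,1,3,0,2} = 5
G(18) = mex{0,4,4,3,2} = 1
G(19) = mex{2,0,1,4,2} = 3
G(20) = mex{5,2,4,1,3} = 0
G(21) = mex{1,5,0,4,0} = 2
G(22) = mex{3,1,2,0,3} = 4
G(23) = mex{0,3,5,2,4} = 1
G(24) = mex{2,0,1,5,1} = 3
G(25) = mex{4,2,3,1,4} = 0
G(26) = mex{1,4,0,3,0} = 2
G(27) = mex{3,1,2,0,2} = 4
P-positions are exactly the n with G(n) = 0.

0, 1, 2, 10, 15, 20, 25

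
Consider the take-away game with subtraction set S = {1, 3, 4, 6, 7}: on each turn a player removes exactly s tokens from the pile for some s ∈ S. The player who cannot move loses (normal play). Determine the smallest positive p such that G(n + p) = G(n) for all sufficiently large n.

10

G(0) = 0
G(1) = mex{0} = 1
G(2) = mex{1} = 0
G(3) = mex{0,0} = 1
G(4) = mex{1,1,0} = 2
G(5) = mex{2,0,1} = 3
G(6) = mex{3,1,0,0} = 2
G(7) = mex{2,2,1,1,0} = 3
G(8) = mex{3,3,2,0,1} = 4
G(9) = mex{4,2,3,1,0} = 5
G(10) = mex{5,3,2,2,1} = 0
G(11) = mex{0,4,3,3,2} = 1
G(12) = mex{1,5,4,2,3} = 0
G(13) = mex{0,0,5,3,2} = 1
G(14) = mex{1,1,0,4,3} = 2
G(15) = mex{2,0,1,5,4} = 3
G(16) = mex{3,1,0,0,5} = 2
G(17) = mex{2,2,1,1,0} = 3
G(18) = mex{3,3,2,0,1} = 4
G(19) = mex{4,2,3,1,0} = 5
G(20) = mex{5,3,2,2,1} = 0
G(21) = mex{0,4,3,3,2} = 1
G(n+10) = G(n) holds for n = 0,…,6 (a full window of length max(S) = 7), so the sequence is purely periodic with period 10.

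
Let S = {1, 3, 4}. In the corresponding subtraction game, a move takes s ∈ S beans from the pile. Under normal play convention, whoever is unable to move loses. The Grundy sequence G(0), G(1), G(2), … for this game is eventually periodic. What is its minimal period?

n :  0  1  2  3  4  5  6  7  8  9 10 11 12 13 14 15
G :  0  1  0  1  2  3  2  0  1  0  1  2  3  2  0  1
G(n+7) = G(n) holds for n = 0,…,3 (a full window of length max(S) = 4), so the sequence is purely periodic with period 7.

7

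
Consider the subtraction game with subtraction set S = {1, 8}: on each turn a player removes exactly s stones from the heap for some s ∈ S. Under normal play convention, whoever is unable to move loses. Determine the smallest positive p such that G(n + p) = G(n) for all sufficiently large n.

n :  0  1  2  3  4  5  6  7  8  9 10 11 12 13 14 15 16 17 18 19
G :  0  1  0  1  0  1  0  1  2  0  1  0  1  0  1  0  1  2  0  1
G(n+9) = G(n) holds for n = 0,…,7 (a full window of length max(S) = 8), so the sequence is purely periodic with period 9.

9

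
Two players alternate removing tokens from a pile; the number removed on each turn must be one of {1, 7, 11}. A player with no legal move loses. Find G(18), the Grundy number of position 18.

0

n :  0  1  2  3  4  5  6  7  8  9 10 11 12 13 14 15 16 17 18
G :  0  1  0  1  0  1  0  1  0  1  0  1  0  1  0  1  0  1  0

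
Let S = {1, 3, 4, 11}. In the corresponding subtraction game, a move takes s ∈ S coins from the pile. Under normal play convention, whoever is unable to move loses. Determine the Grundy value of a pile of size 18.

2

G(0) = 0
G(1) = mex{0} = 1
G(2) = mex{1} = 0
G(3) = mex{0,0} = 1
G(4) = mex{1,1,0} = 2
G(5) = mex{2,0,1} = 3
G(6) = mex{3,1,0} = 2
G(7) = mex{2,2,1} = 0
G(8) = mex{0,3,2} = 1
G(9) = mex{1,2,3} = 0
G(10) = mex{0,0,2} = 1
G(11) = mex{1,1,0,0} = 2
G(12) = mex{2,0,1,1} = 3
G(13) = mex{3,1,0,0} = 2
G(14) = mex{2,2,1,1} = 0
G(15) = mex{0,3,2,2} = 1
G(16) = mex{1,2,3,3} = 0
G(17) = mex{0,0,2,2} = 1
G(18) = mex{1,1,0,0} = 2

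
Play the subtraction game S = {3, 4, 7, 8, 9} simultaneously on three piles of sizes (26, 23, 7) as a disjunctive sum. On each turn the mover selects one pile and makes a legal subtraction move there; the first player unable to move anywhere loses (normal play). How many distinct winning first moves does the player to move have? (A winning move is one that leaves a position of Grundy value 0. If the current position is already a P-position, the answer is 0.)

All piles use S = {3, 4, 7, 8, 9}:
n :  0  1  2  3  4  5  6  7  8  9 10 11 12 13 14 15 16 17 18 19 20 21 22 23 24 25 26
G :  0  0  0  1  1  1  2  2  2  3  3  3  0  0  0  1  1  1  2  2  2  3  3  3  0  0  0
Pile A: G(26) = 0.
Pile B: G(23) = 3.
Pile C: G(7) = 2.
Combined Grundy value = 0 ⊕ 3 ⊕ 2 = 1.
A winning move leaves total XOR = 0, i.e. changes one component's Grundy value g to g ⊕ X where X is the current total.
Pile A: need g' = 0⊕1 = 1. Options: 26−3→G=3, 26−4→G=3, 26−7→G=2, 26−8→G=2, 26−9→G=1. Hits: 1.
Pile B: need g' = 3⊕1 = 2. Options: 23−3→G=2, 23−4→G=2, 23−7→G=1, 23−8→G=1, 23−9→G=0. Hits: 2.
Pile C: need g' = 2⊕1 = 3. Options: 7−3→G=1, 7−4→G=1, 7−7→G=0. Hits: 0.

3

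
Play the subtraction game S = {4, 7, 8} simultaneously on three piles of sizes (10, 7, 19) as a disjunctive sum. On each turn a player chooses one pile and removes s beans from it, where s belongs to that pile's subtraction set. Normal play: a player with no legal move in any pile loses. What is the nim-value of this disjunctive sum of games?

All piles use S = {4, 7, 8}:
n :  0  1  2  3  4  5  6  7  8  9 10 11 12 13 14 15 16 17 18 19
G :  0  0  0  0  1  1  1  1  2  2  2  2  0  0  0  0  1  1  1  1
Pile A: G(10) = 2.
Pile B: G(7) = 1.
Pile C: G(19) = 1.
Combined Grundy value = 2 ⊕ 1 ⊕ 1 = 2.

2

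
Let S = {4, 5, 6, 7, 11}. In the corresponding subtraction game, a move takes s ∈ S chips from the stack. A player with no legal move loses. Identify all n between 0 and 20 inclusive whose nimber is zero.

0, 1, 2, 3, 15, 16, 17, 18

G(0) = 0
G(1) = mex{} = 0
G(2) = mex{} = 0
G(3) = mex{} = 0
G(4) = mex{0} = 1
G(5) = mex{0,0} = 1
G(6) = mex{0,0,0} = 1
G(7) = mex{0,0,0,0} = 1
G(8) = mex{1,0,0,0} = 2
G(9) = mex{1,1,0,0} = 2
G(10) = mex{1,1,1,0} = 2
G(11) = mex{1,1,1,1,0} = 2
G(12) = mex{2,1,1,1,0} = 3
G(13) = mex{2,2,1,1,0} = 3
G(14) = mex{2,2,2,1,0} = 3
G(15) = mex{2,2,2,2,1} = 0
G(16) = mex{3,2,2,2,1} = 0
G(17) = mex{3,3,2,2,1} = 0
G(18) = mex{3,3,3,2,1} = 0
G(19) = mex{0,3,3,3,2} = 1
G(20) = mex{0,0,3,3,2} = 1
P-positions are exactly the n with G(n) = 0.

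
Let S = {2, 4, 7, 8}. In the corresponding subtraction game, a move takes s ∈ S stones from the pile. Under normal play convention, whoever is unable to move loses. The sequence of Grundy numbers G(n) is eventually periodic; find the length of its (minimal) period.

G(0) = 0
G(1) = mex{} = 0
G(2) = mex{0} = 1
G(3) = mex{0} = 1
G(4) = mex{1,0} = 2
G(5) = mex{1,0} = 2
G(6) = mex{2,1} = 0
G(7) = mex{2,1,0} = 3
G(8) = mex{0,2,0,0} = 1
G(9) = mex{3,2,1,0} = 4
G(10) = mex{1,0,1,1} = 2
G(11) = mex{4,3,2,1} = 0
G(12) = mex{2,1,2,2} = 0
G(13) = mex{0,4,0,2} = 1
G(14) = mex{0,2,3,0} = 1
G(15) = mex{1,0,1,3} = 2
G(16) = mex{1,0,4,1} = 2
G(17) = mex{2,1,2,4} = 0
G(18) = mex{2,1,0,2} = 3
G(19) = mex{0,2,0,0} = 1
G(20) = mex{3,2,1,0} = 4
G(21) = mex{1,0,1,1} = 2
G(22) = mex{4,3,2,1} = 0
G(23) = mex{2,1,2,2} = 0
G(n+11) = G(n) holds for n = 0,…,7 (a full window of length max(S) = 8), so the sequence is purely periodic with period 11.

11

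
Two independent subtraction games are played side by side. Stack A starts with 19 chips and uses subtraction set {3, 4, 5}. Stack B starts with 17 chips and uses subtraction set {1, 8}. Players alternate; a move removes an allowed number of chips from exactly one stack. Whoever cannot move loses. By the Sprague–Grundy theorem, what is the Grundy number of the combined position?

Stack A, S = {3, 4, 5}:
n :  0  1  2  3  4  5  6  7  8  9 10 11 12 13 14 15 16 17 18 19
G :  0  0  0  1  1  1  2  2  0  0  0  1  1  1  2  2  0  0  0  1
G_A(19) = 1.
Stack B, S = {1, 8}:
G(0) = 0
G(1) = mex{0} = 1
G(2) = mex{1} = 0
G(3) = mex{0} = 1
G(4) = mex{1} = 0
G(5) = mex{0} = 1
G(6) = mex{1} = 0
G(7) = mex{0} = 1
G(8) = mex{1,0} = 2
G(9) = mex{2,1} = 0
G(10) = mex{0,0} = 1
G(11) = mex{1,1} = 0
G(12) = mex{0,0} = 1
G(13) = mex{1,1} = 0
G(14) = mex{0,0} = 1
G(15) = mex{1,1} = 0
G(16) = mex{0,2} = 1
G(17) = mex{1,0} = 2
G_B(17) = 2.
Combined Grundy value = 1 ⊕ 2 = 3.

3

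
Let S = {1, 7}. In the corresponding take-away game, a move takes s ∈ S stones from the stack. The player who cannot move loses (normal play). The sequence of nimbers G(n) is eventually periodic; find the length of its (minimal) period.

2

G(0) = 0
G(1) = mex{0} = 1
G(2) = mex{1} = 0
G(3) = mex{0} = 1
G(4) = mex{1} = 0
G(5) = mex{0} = 1
G(6) = mex{1} = 0
G(7) = mex{0,0} = 1
G(8) = mex{1,1} = 0
G(9) = mex{0,0} = 1
G(10) = mex{1,1} = 0
G(11) = mex{0,0} = 1
G(12) = mex{1,1} = 0
G(13) = mex{0,0} = 1
G(14) = mex{1,1} = 0
G(n+2) = G(n) holds for n = 0,…,6 (a full window of length max(S) = 7), so the sequence is purely periodic with period 2.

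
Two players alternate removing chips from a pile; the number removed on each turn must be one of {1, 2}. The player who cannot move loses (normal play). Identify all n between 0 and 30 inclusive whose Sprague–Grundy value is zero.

n :  0  1  2  3  4  5  6  7  8  9 10 11 12 13 14 15 16 17 18 19 20 21 22 23 24 25 26 27 28 29 30
G :  0  1  2  0  1  2  0  1  2  0  1  2  0  1  2  0  1  2  0  1  2  0  1  2  0  1  2  0  1  2  0
P-positions are exactly the n with G(n) = 0.

0, 3, 6, 9, 12, 15, 18, 21, 24, 27, 30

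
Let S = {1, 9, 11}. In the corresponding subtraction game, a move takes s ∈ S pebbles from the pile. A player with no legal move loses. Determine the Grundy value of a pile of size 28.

n :  0  1  2  3  4  5  6  7  8  9 10 11 12 13 14 15 16 17 18 19 20 21 22 23 24 25 26 27 28
G :  0  1  0  1  0  1  0  1  0  1  0  1  0  1  0  1  0  1  0  1  0  1  0  1  0  1  0  1  0

0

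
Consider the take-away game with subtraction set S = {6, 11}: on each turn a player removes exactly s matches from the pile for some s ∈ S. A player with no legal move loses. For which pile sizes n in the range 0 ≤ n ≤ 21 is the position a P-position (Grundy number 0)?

n :  0  1  2  3  4  5  6  7  8  9 10 11 12 13 14 15 16 17 18 19 20 21
G :  0  0  0  0  0  0  1  1  1  1  1  1  2  2  2  2  2  0  0  0  0  0
P-positions are exactly the n with G(n) = 0.

0, 1, 2, 3, 4, 5, 17, 18, 19, 20, 21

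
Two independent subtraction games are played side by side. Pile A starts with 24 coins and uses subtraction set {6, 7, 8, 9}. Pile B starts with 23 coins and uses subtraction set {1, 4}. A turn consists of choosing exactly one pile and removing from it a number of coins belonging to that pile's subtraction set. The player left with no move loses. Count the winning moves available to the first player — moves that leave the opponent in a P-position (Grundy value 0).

0

Pile A, S = {6, 7, 8, 9}:
G(0) = 0
G(1) = mex{} = 0
G(2) = mex{} = 0
G(3) = mex{} = 0
G(4) = mex{} = 0
G(5) = mex{} = 0
G(6) = mex{0} = 1
G(7) = mex{0,0} = 1
G(8) = mex{0,0,0} = 1
G(9) = mex{0,0,0,0} = 1
G(10) = mex{0,0,0,0} = 1
G(11) = mex{0,0,0,0} = 1
G(12) = mex{1,0,0,0} = 2
G(13) = mex{1,1,0,0} = 2
G(14) = mex{1,1,1,0} = 2
G(15) = mex{1,1,1,1} = 0
G(16) = mex{1,1,1,1} = 0
G(17) = mex{1,1,1,1} = 0
G(18) = mex{2,1,1,1} = 0
G(19) = mex{2,2,1,1} = 0
G(20) = mex{2,2,2,1} = 0
G(21) = mex{0,2,2,2} = 1
G(22) = mex{0,0,2,2} = 1
G(23) = mex{0,0,0,2} = 1
G(24) = mex{0,0,0,0} = 1
G_A(24) = 1.
Pile B, S = {1, 4}:
n :  0  1  2  3  4  5  6  7  8  9 10 11 12 13 14 15 16 17 18 19 20 21 22 23
G :  0  1  0  1  2  0  1  0  1  2  0  1  0  1  2  0  1  0  1  2  0  1  0  1
G_B(23) = 1.
Combined Grundy value = 1 ⊕ 1 = 0.
A winning move leaves total XOR = 0, i.e. changes one component's Grundy value g to g ⊕ X where X is the current total.
Pile A: target g' = 1⊕0 = 1, but every legal move changes the Grundy value (mex property), so 0 moves.
Pile B: target g' = 1⊕0 = 1, but every legal move changes the Grundy value (mex property), so 0 moves.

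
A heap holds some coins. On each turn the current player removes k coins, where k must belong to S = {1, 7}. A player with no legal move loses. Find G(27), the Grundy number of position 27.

1

G(0) = 0
G(1) = mex{0} = 1
G(2) = mex{1} = 0
G(3) = mex{0} = 1
G(4) = mex{1} = 0
G(5) = mex{0} = 1
G(6) = mex{1} = 0
G(7) = mex{0,0} = 1
G(8) = mex{1,1} = 0
G(9) = mex{0,0} = 1
G(10) = mex{1,1} = 0
G(11) = mex{0,0} = 1
G(12) = mex{1,1} = 0
G(13) = mex{0,0} = 1
G(14) = mex{1,1} = 0
G(15) = mex{0,0} = 1
G(16) = mex{1,1} = 0
G(17) = mex{0,0} = 1
G(18) = mex{1,1} = 0
G(19) = mex{0,0} = 1
G(20) = mex{1,1} = 0
G(21) = mex{0,0} = 1
G(22) = mex{1,1} = 0
G(23) = mex{0,0} = 1
G(24) = mex{1,1} = 0
G(25) = mex{0,0} = 1
G(26) = mex{1,1} = 0
G(27) = mex{0,0} = 1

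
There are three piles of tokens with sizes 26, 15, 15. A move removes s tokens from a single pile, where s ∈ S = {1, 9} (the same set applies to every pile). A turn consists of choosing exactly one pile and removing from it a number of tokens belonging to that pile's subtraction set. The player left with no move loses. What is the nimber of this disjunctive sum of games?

All piles use S = {1, 9}:
n :  0  1  2  3  4  5  6  7  8  9 10 11 12 13 14 15 16 17 18 19 20 21 22 23 24 25 26
G :  0  1  0  1  0  1  0  1  0  1  0  1  0  1  0  1  0  1  0  1  0  1  0  1  0  1  0
Pile A: G(26) = 0.
Pile B: G(15) = 1.
Pile C: G(15) = 1.
Combined Grundy value = 0 ⊕ 1 ⊕ 1 = 0.

0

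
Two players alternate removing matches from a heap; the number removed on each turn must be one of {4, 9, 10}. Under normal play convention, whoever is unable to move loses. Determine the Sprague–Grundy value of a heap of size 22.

G(0) = 0
G(1) = mex{} = 0
G(2) = mex{} = 0
G(3) = mex{} = 0
G(4) = mex{0} = 1
G(5) = mex{0} = 1
G(6) = mex{0} = 1
G(7) = mex{0} = 1
G(8) = mex{1} = 0
G(9) = mex{1,0} = 2
G(10) = mex{1,0,0} = 2
G(11) = mex{1,0,0} = 2
G(12) = mex{0,0,0} = 1
G(13) = mex{2,1,0} = 3
G(14) = mex{2,1,1} = 0
G(15) = mex{2,1,1} = 0
G(16) = mex{1,1,1} = 0
G(17) = mex{3,0,1} = 2
G(18) = mex{0,2,0} = 1
G(19) = mex{0,2,2} = 1
G(20) = mex{0,2,2} = 1
G(21) = mex{2,1,2} = 0
G(22) = mex{1,3,1} = 0

0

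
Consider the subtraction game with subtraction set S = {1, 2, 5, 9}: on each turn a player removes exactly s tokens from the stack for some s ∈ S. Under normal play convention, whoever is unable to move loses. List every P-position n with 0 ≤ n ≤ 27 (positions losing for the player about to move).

G(0) = 0
G(1) = mex{0} = 1
G(2) = mex{1,0} = 2
G(3) = mex{2,1} = 0
G(4) = mex{0,2} = 1
G(5) = mex{1,0,0} = 2
G(6) = mex{2,1,1} = 0
G(7) = mex{0,2,2} = 1
G(8) = mex{1,0,0} = 2
G(9) = mex{2,1,1,0} = 3
G(10) = mex{3,2,2,1} = 0
G(11) = mex{0,3,0,2} = 1
G(12) = mex{1,0,1,0} = 2
G(13) = mex{2,1,2,1} = 0
G(14) = mex{0,2,3,2} = 1
G(15) = mex{1,0,0,0} = 2
G(16) = mex{2,1,1,1} = 0
G(17) = mex{0,2,2,2} = 1
G(18) = mex{1,0,0,3} = 2
G(19) = mex{2,1,1,0} = 3
G(20) = mex{3,2,2,1} = 0
G(21) = mex{0,3,0,2} = 1
G(22) = mex{1,0,1,0} = 2
G(23) = mex{2,1,2,1} = 0
G(24) = mex{0,2,3,2} = 1
G(25) = mex{1,0,0,0} = 2
G(26) = mex{2,1,1,1} = 0
G(27) = mex{0,2,2,2} = 1
P-positions are exactly the n with G(n) = 0.

0, 3, 6, 10, 13, 16, 20, 23, 26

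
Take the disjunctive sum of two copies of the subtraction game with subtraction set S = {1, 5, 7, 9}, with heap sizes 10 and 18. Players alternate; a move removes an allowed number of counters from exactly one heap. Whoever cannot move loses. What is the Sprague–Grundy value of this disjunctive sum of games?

0

All heaps use S = {1, 5, 7, 9}:
n :  0  1  2  3  4  5  6  7  8  9 10 11 12 13 14 15 16 17 18
G :  0  1  0  1  0  1  0  1  0  1  0  1  0  1  0  1  0  1  0
Heap A: G(10) = 0.
Heap B: G(18) = 0.
Combined Grundy value = 0 ⊕ 0 = 0.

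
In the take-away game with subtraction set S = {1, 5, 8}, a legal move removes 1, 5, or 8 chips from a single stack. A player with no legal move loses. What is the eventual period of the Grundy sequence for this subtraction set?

13

n :  0  1  2  3  4  5  6  7  8  9 10 11 12 13 14 15 16 17 18 19 20 21 22 23 24 25 26 27
G :  0  1  0  1  0  1  0  1  2  3  2  3  2  0  1  0  1  0  1  0  1  2  3  2  3  2  0  1
G(n+13) = G(n) holds for n = 0,…,7 (a full window of length max(S) = 8), so the sequence is purely periodic with period 13.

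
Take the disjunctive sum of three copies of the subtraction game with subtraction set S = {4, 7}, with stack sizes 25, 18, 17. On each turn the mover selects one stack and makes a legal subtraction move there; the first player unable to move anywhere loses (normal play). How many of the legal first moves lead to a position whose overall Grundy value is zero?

All stacks use S = {4, 7}:
n :  0  1  2  3  4  5  6  7  8  9 10 11 12 13 14 15 16 17 18 19 20 21 22 23 24 25
G :  0  0  0  0  1  1  1  1  2  2  2  0  0  0  0  1  1  1  1  2  2  2  0  0  0  0
Stack A: G(25) = 0.
Stack B: G(18) = 1.
Stack C: G(17) = 1.
Combined Grundy value = 0 ⊕ 1 ⊕ 1 = 0.
A winning move leaves total XOR = 0, i.e. changes one component's Grundy value g to g ⊕ X where X is the current total.
Stack A: target g' = 0⊕0 = 0, but every legal move changes the Grundy value (mex property), so 0 moves.
Stack B: target g' = 1⊕0 = 1, but every legal move changes the Grundy value (mex property), so 0 moves.
Stack C: target g' = 1⊕0 = 1, but every legal move changes the Grundy value (mex property), so 0 moves.

0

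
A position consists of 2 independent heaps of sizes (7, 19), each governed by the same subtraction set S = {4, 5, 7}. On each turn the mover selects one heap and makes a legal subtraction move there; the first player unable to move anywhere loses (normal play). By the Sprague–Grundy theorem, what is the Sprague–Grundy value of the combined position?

All heaps use S = {4, 5, 7}:
n :  0  1  2  3  4  5  6  7  8  9 10 11 12 13 14 15 16 17 18 19
G :  0  0  0  0  1  1  1  1  2  2  2  0  0  0  0  1  1  1  1  2
Heap A: G(7) = 1.
Heap B: G(19) = 2.
Combined Grundy value = 1 ⊕ 2 = 3.

3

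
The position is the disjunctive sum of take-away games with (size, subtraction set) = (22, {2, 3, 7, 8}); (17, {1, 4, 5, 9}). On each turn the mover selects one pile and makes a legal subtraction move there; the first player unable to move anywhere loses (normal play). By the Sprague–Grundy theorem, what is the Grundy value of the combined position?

Pile A, S = {2, 3, 7, 8}:
G(0) = 0
G(1) = mex{} = 0
G(2) = mex{0} = 1
G(3) = mex{0,0} = 1
G(4) = mex{1,0} = 2
G(5) = mex{1,1} = 0
G(6) = mex{2,1} = 0
G(7) = mex{0,2,0} = 1
G(8) = mex{0,0,0,0} = 1
G(9) = mex{1,0,1,0} = 2
G(10) = mex{1,1,1,1} = 0
G(11) = mex{2,1,2,1} = 0
G(12) = mex{0,2,0,2} = 1
G(13) = mex{0,0,0,0} = 1
G(14) = mex{1,0,1,0} = 2
G(15) = mex{1,1,1,1} = 0
G(16) = mex{2,1,2,1} = 0
G(17) = mex{0,2,0,2} = 1
G(18) = mex{0,0,0,0} = 1
G(19) = mex{1,0,1,0} = 2
G(20) = mex{1,1,1,1} = 0
G(21) = mex{2,1,2,1} = 0
G(22) = mex{0,2,0,2} = 1
G_A(22) = 1.
Pile B, S = {1, 4, 5, 9}:
n :  0  1  2  3  4  5  6  7  8  9 10 11 12 13 14 15 16 17
G :  0  1  0  1  2  3  2  3  0  1  0  1  2  3  2  3  0  1
G_B(17) = 1.
Combined Grundy value = 1 ⊕ 1 = 0.

0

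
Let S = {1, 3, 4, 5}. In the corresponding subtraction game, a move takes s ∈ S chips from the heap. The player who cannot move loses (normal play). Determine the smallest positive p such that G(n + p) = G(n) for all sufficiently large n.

8

n :  0  1  2  3  4  5  6  7  8  9 10 11 12 13 14 15 16 17
G :  0  1  0  1  2  3  2  3  0  1  0  1  2  3  2  3  0  1
G(n+8) = G(n) holds for n = 0,…,4 (a full window of length max(S) = 5), so the sequence is purely periodic with period 8.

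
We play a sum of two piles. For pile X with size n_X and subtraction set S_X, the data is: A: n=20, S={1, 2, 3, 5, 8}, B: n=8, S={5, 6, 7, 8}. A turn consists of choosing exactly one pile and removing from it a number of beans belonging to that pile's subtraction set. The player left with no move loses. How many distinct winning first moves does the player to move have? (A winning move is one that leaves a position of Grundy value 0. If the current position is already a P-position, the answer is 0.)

Pile A, S = {1, 2, 3, 5, 8}:
G(0) = 0
G(1) = mex{0} = 1
G(2) = mex{1,0} = 2
G(3) = mex{2,1,0} = 3
G(4) = mex{3,2,1} = 0
G(5) = mex{0,3,2,0} = 1
G(6) = mex{1,0,3,1} = 2
G(7) = mex{2,1,0,2} = 3
G(8) = mex{3,2,1,3,0} = 4
G(9) = mex{4,3,2,0,1} = 5
G(10) = mex{5,4,3,1,2} = 0
G(11) = mex{0,5,4,2,3} = 1
G(12) = mex{1,0,5,3,0} = 2
G(13) = mex{2,1,0,4,1} = 3
G(14) = mex{3,2,1,5,2} = 0
G(15) = mex{0,3,2,0,3} = 1
G(16) = mex{1,0,3,1,4} = 2
G(17) = mex{2,1,0,2,5} = 3
G(18) = mex{3,2,1,3,0} = 4
G(19) = mex{4,3,2,0,1} = 5
G(20) = mex{5,4,3,1,2} = 0
G_A(20) = 0.
Pile B, S = {5, 6, 7, 8}:
G(0) = 0
G(1) = mex{} = 0
G(2) = mex{} = 0
G(3) = mex{} = 0
G(4) = mex{} = 0
G(5) = mex{0} = 1
G(6) = mex{0,0} = 1
G(7) = mex{0,0,0} = 1
G(8) = mex{0,0,0,0} = 1
G_B(8) = 1.
Combined Grundy value = 0 ⊕ 1 = 1.
A winning move leaves total XOR = 0, i.e. changes one component's Grundy value g to g ⊕ X where X is the current total.
Pile A: need g' = 0⊕1 = 1. Options: 20−1→G=5, 20−2→G=4, 20−3→G=3, 20−5→G=1, 20−8→G=2. Hits: 1.
Pile B: need g' = 1⊕1 = 0. Options: 8−5→G=0, 8−6→G=0, 8−7→G=0, 8−8→G=0. Hits: 4.

5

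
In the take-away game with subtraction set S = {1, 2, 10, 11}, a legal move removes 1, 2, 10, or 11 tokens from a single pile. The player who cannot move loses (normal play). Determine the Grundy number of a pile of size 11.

2

G(0) = 0
G(1) = mex{0} = 1
G(2) = mex{1,0} = 2
G(3) = mex{2,1} = 0
G(4) = mex{0,2} = 1
G(5) = mex{1,0} = 2
G(6) = mex{2,1} = 0
G(7) = mex{0,2} = 1
G(8) = mex{1,0} = 2
G(9) = mex{2,1} = 0
G(10) = mex{0,2,0} = 1
G(11) = mex{1,0,1,0} = 2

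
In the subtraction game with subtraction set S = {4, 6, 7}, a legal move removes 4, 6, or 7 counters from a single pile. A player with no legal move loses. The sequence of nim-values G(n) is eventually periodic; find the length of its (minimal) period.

11

G(0) = 0
G(1) = mex{} = 0
G(2) = mex{} = 0
G(3) = mex{} = 0
G(4) = mex{0} = 1
G(5) = mex{0} = 1
G(6) = mex{0,0} = 1
G(7) = mex{0,0,0} = 1
G(8) = mex{1,0,0} = 2
G(9) = mex{1,0,0} = 2
G(10) = mex{1,1,0} = 2
G(11) = mex{1,1,1} = 0
G(12) = mex{2,1,1} = 0
G(13) = mex{2,1,1} = 0
G(14) = mex{2,2,1} = 0
G(15) = mex{0,2,2} = 1
G(16) = mex{0,2,2} = 1
G(17) = mex{0,0,2} = 1
G(18) = mex{0,0,0} = 1
G(19) = mex{1,0,0} = 2
G(20) = mex{1,0,0} = 2
G(21) = mex{1,1,0} = 2
G(22) = mex{1,1,1} = 0
G(23) = mex{2,1,1} = 0
G(n+11) = G(n) holds for n = 0,…,6 (a full window of length max(S) = 7), so the sequence is purely periodic with period 11.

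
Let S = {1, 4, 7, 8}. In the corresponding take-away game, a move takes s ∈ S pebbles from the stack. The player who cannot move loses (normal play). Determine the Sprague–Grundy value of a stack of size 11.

0

n :  0  1  2  3  4  5  6  7  8  9 10 11
G :  0  1  0  1  2  0  1  2  3  2  3  0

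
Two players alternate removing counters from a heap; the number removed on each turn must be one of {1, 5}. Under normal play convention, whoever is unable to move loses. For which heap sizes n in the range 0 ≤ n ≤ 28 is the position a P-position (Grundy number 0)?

0, 2, 4, 6, 8, 10, 12, 14, 16, 18, 20, 22, 24, 26, 28

G(0) = 0
G(1) = mex{0} = 1
G(2) = mex{1} = 0
G(3) = mex{0} = 1
G(4) = mex{1} = 0
G(5) = mex{0,0} = 1
G(6) = mex{1,1} = 0
G(7) = mex{0,0} = 1
G(8) = mex{1,1} = 0
G(9) = mex{0,0} = 1
G(10) = mex{1,1} = 0
G(11) = mex{0,0} = 1
G(12) = mex{1,1} = 0
G(13) = mex{0,0} = 1
G(14) = mex{1,1} = 0
G(15) = mex{0,0} = 1
G(16) = mex{1,1} = 0
G(17) = mex{0,0} = 1
G(18) = mex{1,1} = 0
G(19) = mex{0,0} = 1
G(20) = mex{1,1} = 0
G(21) = mex{0,0} = 1
G(22) = mex{1,1} = 0
G(23) = mex{0,0} = 1
G(24) = mex{1,1} = 0
G(25) = mex{0,0} = 1
G(26) = mex{1,1} = 0
G(27) = mex{0,0} = 1
G(28) = mex{1,1} = 0
P-positions are exactly the n with G(n) = 0.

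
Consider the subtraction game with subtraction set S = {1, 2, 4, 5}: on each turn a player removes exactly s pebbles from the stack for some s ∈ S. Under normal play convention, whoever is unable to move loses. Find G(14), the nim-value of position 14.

2

G(0) = 0
G(1) = mex{0} = 1
G(2) = mex{1,0} = 2
G(3) = mex{2,1} = 0
G(4) = mex{0,2,0} = 1
G(5) = mex{1,0,1,0} = 2
G(6) = mex{2,1,2,1} = 0
G(7) = mex{0,2,0,2} = 1
G(8) = mex{1,0,1,0} = 2
G(9) = mex{2,1,2,1} = 0
G(10) = mex{0,2,0,2} = 1
G(11) = mex{1,0,1,0} = 2
G(12) = mex{2,1,2,1} = 0
G(13) = mex{0,2,0,2} = 1
G(14) = mex{1,0,1,0} = 2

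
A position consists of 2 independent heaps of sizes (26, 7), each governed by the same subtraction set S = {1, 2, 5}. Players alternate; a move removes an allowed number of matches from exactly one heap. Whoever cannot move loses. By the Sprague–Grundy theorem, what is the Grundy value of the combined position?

3

All heaps use S = {1, 2, 5}:
n :  0  1  2  3  4  5  6  7  8  9 10 11 12 13 14 15 16 17 18 19 20 21 22 23 24 25 26
G :  0  1  2  0  1  2  0  1  2  0  1  2  0  1  2  0  1  2  0  1  2  0  1  2  0  1  2
Heap A: G(26) = 2.
Heap B: G(7) = 1.
Combined Grundy value = 2 ⊕ 1 = 3.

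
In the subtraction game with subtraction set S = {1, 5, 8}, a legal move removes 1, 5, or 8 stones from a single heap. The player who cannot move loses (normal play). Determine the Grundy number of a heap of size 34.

G(0) = 0
G(1) = mex{0} = 1
G(2) = mex{1} = 0
G(3) = mex{0} = 1
G(4) = mex{1} = 0
G(5) = mex{0,0} = 1
G(6) = mex{1,1} = 0
G(7) = mex{0,0} = 1
G(8) = mex{1,1,0} = 2
G(9) = mex{2,0,1} = 3
G(10) = mex{3,1,0} = 2
G(11) = mex{2,0,1} = 3
G(12) = mex{3,1,0} = 2
G(13) = mex{2,2,1} = 0
G(14) = mex{0,3,0} = 1
G(15) = mex{1,2,1} = 0
G(16) = mex{0,3,2} = 1
G(17) = mex{1,2,3} = 0
G(18) = mex{0,0,2} = 1
G(19) = mex{1,1,3} = 0
G(20) = mex{0,0,2} = 1
G(21) = mex{1,1,0} = 2
G(22) = mex{2,0,1} = 3
G(23) = mex{3,1,0} = 2
G(24) = mex{2,0,1} = 3
G(25) = mex{3,1,0} = 2
G(26) = mex{2,2,1} = 0
G(27) = mex{0,3,0} = 1
G(28) = mex{1,2,1} = 0
G(29) = mex{0,3,2} = 1
G(30) = mex{1,2,3} = 0
G(31) = mex{0,0,2} = 1
G(32) = mex{1,1,3} = 0
G(33) = mex{0,0,2} = 1
G(34) = mex{1,1,0} = 2

2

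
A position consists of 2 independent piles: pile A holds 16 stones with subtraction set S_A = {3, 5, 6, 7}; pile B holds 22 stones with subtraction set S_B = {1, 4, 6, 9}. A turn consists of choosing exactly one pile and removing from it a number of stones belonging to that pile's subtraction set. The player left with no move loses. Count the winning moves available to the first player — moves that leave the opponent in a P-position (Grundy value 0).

2

Pile A, S = {3, 5, 6, 7}:
n :  0  1  2  3  4  5  6  7  8  9 10 11 12 13 14 15 16
G :  0  0  0  1  1  1  2  2  2  3  0  0  0  1  1  1  2
G_A(16) = 2.
Pile B, S = {1, 4, 6, 9}:
n :  0  1  2  3  4  5  6  7  8  9 10 11 12 13 14 15 16 17 18 19 20 21 22
G :  0  1  0  1  2  0  1  0  1  2  0  1  0  1  2  0  1  0  1  2  0  1  0
G_B(22) = 0.
Combined Grundy value = 2 ⊕ 0 = 2.
A winning move leaves total XOR = 0, i.e. changes one component's Grundy value g to g ⊕ X where X is the current total.
Pile A: need g' = 2⊕2 = 0. Options: 16−3→G=1, 16−5→G=0, 16−6→G=0, 16−7→G=3. Hits: 2.
Pile B: need g' = 0⊕2 = 2. Options: 22−1→G=1, 22−4→G=1, 22−6→G=1, 22−9→G=1. Hits: 0.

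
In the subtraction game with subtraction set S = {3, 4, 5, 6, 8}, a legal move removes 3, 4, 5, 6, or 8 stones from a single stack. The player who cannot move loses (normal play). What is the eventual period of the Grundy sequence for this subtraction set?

n :  0  1  2  3  4  5  6  7  8  9 10 11 12 13 14 15 16 17 18 19 20 21 22 23
G :  0  0  0  1  1  1  2  2  2  3  3  0  0  0  1  1  1  2  2  2  3  3  0  0
G(n+11) = G(n) holds for n = 0,…,7 (a full window of length max(S) = 8), so the sequence is purely periodic with period 11.

11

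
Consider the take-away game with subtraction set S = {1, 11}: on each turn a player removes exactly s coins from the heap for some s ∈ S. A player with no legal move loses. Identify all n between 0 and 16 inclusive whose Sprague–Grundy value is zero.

n :  0  1  2  3  4  5  6  7  8  9 10 11 12 13 14 15 16
G :  0  1  0  1  0  1  0  1  0  1  0  1  0  1  0  1  0
P-positions are exactly the n with G(n) = 0.

0, 2, 4, 6, 8, 10, 12, 14, 16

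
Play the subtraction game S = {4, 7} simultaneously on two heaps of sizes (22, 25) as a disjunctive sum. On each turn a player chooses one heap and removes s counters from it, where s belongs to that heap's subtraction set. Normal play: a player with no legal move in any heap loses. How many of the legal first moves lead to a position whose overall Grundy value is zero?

0

All heaps use S = {4, 7}:
G(0) = 0
G(1) = mex{} = 0
G(2) = mex{} = 0
G(3) = mex{} = 0
G(4) = mex{0} = 1
G(5) = mex{0} = 1
G(6) = mex{0} = 1
G(7) = mex{0,0} = 1
G(8) = mex{1,0} = 2
G(9) = mex{1,0} = 2
G(10) = mex{1,0} = 2
G(11) = mex{1,1} = 0
G(12) = mex{2,1} = 0
G(13) = mex{2,1} = 0
G(14) = mex{2,1} = 0
G(15) = mex{0,2} = 1
G(16) = mex{0,2} = 1
G(17) = mex{0,2} = 1
G(18) = mex{0,0} = 1
G(19) = mex{1,0} = 2
G(20) = mex{1,0} = 2
G(21) = mex{1,0} = 2
G(22) = mex{1,1} = 0
G(23) = mex{2,1} = 0
G(24) = mex{2,1} = 0
G(25) = mex{2,1} = 0
Heap A: G(22) = 0.
Heap B: G(25) = 0.
Combined Grundy value = 0 ⊕ 0 = 0.
A winning move leaves total XOR = 0, i.e. changes one component's Grundy value g to g ⊕ X where X is the current total.
Heap A: target g' = 0⊕0 = 0, but every legal move changes the Grundy value (mex property), so 0 moves.
Heap B: target g' = 0⊕0 = 0, but every legal move changes the Grundy value (mex property), so 0 moves.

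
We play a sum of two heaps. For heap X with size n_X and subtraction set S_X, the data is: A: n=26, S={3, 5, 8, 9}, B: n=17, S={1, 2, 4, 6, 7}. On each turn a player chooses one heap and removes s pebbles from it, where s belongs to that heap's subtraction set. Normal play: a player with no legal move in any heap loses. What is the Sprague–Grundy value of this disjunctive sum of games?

1

Heap A, S = {3, 5, 8, 9}:
n :  0  1  2  3  4  5  6  7  8  9 10 11 12 13 14 15 16 17 18 19 20 21 22 23 24 25 26
G :  0  0  0  1  1  1  2  2  2  3  3  3  0  0  0  1  1  1  2  2  2  3  3  3  0  0  0
G_A(26) = 0.
Heap B, S = {1, 2, 4, 6, 7}:
n :  0  1  2  3  4  5  6  7  8  9 10 11 12 13 14 15 16 17
G :  0  1  2  0  1  2  3  4  0  1  2  0  1  2  3  4  0  1
G_B(17) = 1.
Combined Grundy value = 0 ⊕ 1 = 1.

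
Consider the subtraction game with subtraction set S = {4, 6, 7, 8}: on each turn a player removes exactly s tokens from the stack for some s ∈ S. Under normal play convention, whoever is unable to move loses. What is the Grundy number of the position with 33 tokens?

2

n :  0  1  2  3  4  5  6  7  8  9 10 11 12 13 14 15 16 17 18 19 20 21 22 23 24 25 26 27 28 29 30 31 32 33
G :  0  0  0  0  1  1  1  1  2  2  2  2  0  0  0  0  1  1  1  1  2  2  2  2  0  0  0  0  1  1  1  1  2  2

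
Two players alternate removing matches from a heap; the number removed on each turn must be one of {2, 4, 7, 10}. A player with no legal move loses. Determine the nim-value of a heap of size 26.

G(0) = 0
G(1) = mex{} = 0
G(2) = mex{0} = 1
G(3) = mex{0} = 1
G(4) = mex{1,0} = 2
G(5) = mex{1,0} = 2
G(6) = mex{2,1} = 0
G(7) = mex{2,1,0} = 3
G(8) = mex{0,2,0} = 1
G(9) = mex{3,2,1} = 0
G(10) = mex{1,0,1,0} = 2
G(11) = mex{0,3,2,0} = 1
G(12) = mex{2,1,2,1} = 0
G(13) = mex{1,0,0,1} = 2
G(14) = mex{0,2,3,2} = 1
G(15) = mex{2,1,1,2} = 0
G(16) = mex{1,0,0,0} = 2
G(17) = mex{0,2,2,3} = 1
G(18) = mex{2,1,1,1} = 0
G(19) = mex{1,0,0,0} = 2
G(20) = mex{0,2,2,2} = 1
G(21) = mex{2,1,1,1} = 0
G(22) = mex{1,0,0,0} = 2
G(23) = mex{0,2,2,2} = 1
G(24) = mex{2,1,1,1} = 0
G(25) = mex{1,0,0,0} = 2
G(26) = mex{0,2,2,2} = 1

1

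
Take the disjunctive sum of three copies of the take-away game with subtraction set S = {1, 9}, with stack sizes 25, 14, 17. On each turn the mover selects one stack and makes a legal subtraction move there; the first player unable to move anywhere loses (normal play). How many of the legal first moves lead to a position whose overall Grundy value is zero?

0

All stacks use S = {1, 9}:
G(0) = 0
G(1) = mex{0} = 1
G(2) = mex{1} = 0
G(3) = mex{0} = 1
G(4) = mex{1} = 0
G(5) = mex{0} = 1
G(6) = mex{1} = 0
G(7) = mex{0} = 1
G(8) = mex{1} = 0
G(9) = mex{0,0} = 1
G(10) = mex{1,1} = 0
G(11) = mex{0,0} = 1
G(12) = mex{1,1} = 0
G(13) = mex{0,0} = 1
G(14) = mex{1,1} = 0
G(15) = mex{0,0} = 1
G(16) = mex{1,1} = 0
G(17) = mex{0,0} = 1
G(18) = mex{1,1} = 0
G(19) = mex{0,0} = 1
G(20) = mex{1,1} = 0
G(21) = mex{0,0} = 1
G(22) = mex{1,1} = 0
G(23) = mex{0,0} = 1
G(24) = mex{1,1} = 0
G(25) = mex{0,0} = 1
Stack A: G(25) = 1.
Stack B: G(14) = 0.
Stack C: G(17) = 1.
Combined Grundy value = 1 ⊕ 0 ⊕ 1 = 0.
A winning move leaves total XOR = 0, i.e. changes one component's Grundy value g to g ⊕ X where X is the current total.
Stack A: target g' = 1⊕0 = 1, but every legal move changes the Grundy value (mex property), so 0 moves.
Stack B: target g' = 0⊕0 = 0, but every legal move changes the Grundy value (mex property), so 0 moves.
Stack C: target g' = 1⊕0 = 1, but every legal move changes the Grundy value (mex property), so 0 moves.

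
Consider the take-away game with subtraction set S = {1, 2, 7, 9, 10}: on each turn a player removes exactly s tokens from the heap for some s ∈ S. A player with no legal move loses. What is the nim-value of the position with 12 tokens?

1

G(0) = 0
G(1) = mex{0} = 1
G(2) = mex{1,0} = 2
G(3) = mex{2,1} = 0
G(4) = mex{0,2} = 1
G(5) = mex{1,0} = 2
G(6) = mex{2,1} = 0
G(7) = mex{0,2,0} = 1
G(8) = mex{1,0,1} = 2
G(9) = mex{2,1,2,0} = 3
G(10) = mex{3,2,0,1,0} = 4
G(11) = mex{4,3,1,2,1} = 0
G(12) = mex{0,4,2,0,2} = 1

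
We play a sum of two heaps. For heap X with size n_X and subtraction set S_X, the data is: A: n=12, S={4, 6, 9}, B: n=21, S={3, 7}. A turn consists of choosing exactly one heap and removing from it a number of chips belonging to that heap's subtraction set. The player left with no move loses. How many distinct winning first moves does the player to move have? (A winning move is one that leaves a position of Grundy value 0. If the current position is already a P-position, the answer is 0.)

Heap A, S = {4, 6, 9}:
n :  0  1  2  3  4  5  6  7  8  9 10 11 12
G :  0  0  0  0  1  1  1  1  2  2  2  2  3
G_A(12) = 3.
Heap B, S = {3, 7}:
n :  0  1  2  3  4  5  6  7  8  9 10 11 12 13 14 15 16 17 18 19 20 21
G :  0  0  0  1  1  1  0  2  2  1  0  0  0  1  1  1  0  2  2  1  0  0
G_B(21) = 0.
Combined Grundy value = 3 ⊕ 0 = 3.
A winning move leaves total XOR = 0, i.e. changes one component's Grundy value g to g ⊕ X where X is the current total.
Heap A: need g' = 3⊕3 = 0. Options: 12−4→G=2, 12−6→G=1, 12−9→G=0. Hits: 1.
Heap B: need g' = 0⊕3 = 3. Options: 21−3→G=2, 21−7→G=1. Hits: 0.

1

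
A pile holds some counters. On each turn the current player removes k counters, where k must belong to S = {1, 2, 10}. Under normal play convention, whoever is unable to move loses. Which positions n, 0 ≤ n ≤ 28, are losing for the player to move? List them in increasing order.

G(0) = 0
G(1) = mex{0} = 1
G(2) = mex{1,0} = 2
G(3) = mex{2,1} = 0
G(4) = mex{0,2} = 1
G(5) = mex{1,0} = 2
G(6) = mex{2,1} = 0
G(7) = mex{0,2} = 1
G(8) = mex{1,0} = 2
G(9) = mex{2,1} = 0
G(10) = mex{0,2,0} = 1
G(11) = mex{1,0,1} = 2
G(12) = mex{2,1,2} = 0
G(13) = mex{0,2,0} = 1
G(14) = mex{1,0,1} = 2
G(15) = mex{2,1,2} = 0
G(16) = mex{0,2,0} = 1
G(17) = mex{1,0,1} = 2
G(18) = mex{2,1,2} = 0
G(19) = mex{0,2,0} = 1
G(20) = mex{1,0,1} = 2
G(21) = mex{2,1,2} = 0
G(22) = mex{0,2,0} = 1
G(23) = mex{1,0,1} = 2
G(24) = mex{2,1,2} = 0
G(25) = mex{0,2,0} = 1
G(26) = mex{1,0,1} = 2
G(27) = mex{2,1,2} = 0
G(28) = mex{0,2,0} = 1
P-positions are exactly the n with G(n) = 0.

0, 3, 6, 9, 12, 15, 18, 21, 24, 27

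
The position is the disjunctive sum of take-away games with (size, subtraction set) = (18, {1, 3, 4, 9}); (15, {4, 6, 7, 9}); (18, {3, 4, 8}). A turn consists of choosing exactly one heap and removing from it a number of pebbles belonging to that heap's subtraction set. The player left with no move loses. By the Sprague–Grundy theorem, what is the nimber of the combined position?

Heap A, S = {1, 3, 4, 9}:
G(0) = 0
G(1) = mex{0} = 1
G(2) = mex{1} = 0
G(3) = mex{0,0} = 1
G(4) = mex{1,1,0} = 2
G(5) = mex{2,0,1} = 3
G(6) = mex{3,1,0} = 2
G(7) = mex{2,2,1} = 0
G(8) = mex{0,3,2} = 1
G(9) = mex{1,2,3,0} = 4
G(10) = mex{4,0,2,1} = 3
G(11) = mex{3,1,0,0} = 2
G(12) = mex{2,4,1,1} = 0
G(13) = mex{0,3,4,2} = 1
G(14) = mex{1,2,3,3} = 0
G(15) = mex{0,0,2,2} = 1
G(16) = mex{1,1,0,0} = 2
G(17) = mex{2,0,1,1} = 3
G(18) = mex{3,1,0,4} = 2
G_A(18) = 2.
Heap B, S = {4, 6, 7, 9}:
n :  0  1  2  3  4  5  6  7  8  9 10 11 12 13 14 15
G :  0  0  0  0  1  1  1  1  2  2  2  2  3  0  0  0
G_B(15) = 0.
Heap C, S = {3, 4, 8}:
n :  0  1  2  3  4  5  6  7  8  9 10 11 12 13 14 15 16 17 18
G :  0  0  0  1  1  1  2  0  2  3  1  3  0  0  0  1  1  1  2
G_C(18) = 2.
Combined Grundy value = 2 ⊕ 0 ⊕ 2 = 0.

0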